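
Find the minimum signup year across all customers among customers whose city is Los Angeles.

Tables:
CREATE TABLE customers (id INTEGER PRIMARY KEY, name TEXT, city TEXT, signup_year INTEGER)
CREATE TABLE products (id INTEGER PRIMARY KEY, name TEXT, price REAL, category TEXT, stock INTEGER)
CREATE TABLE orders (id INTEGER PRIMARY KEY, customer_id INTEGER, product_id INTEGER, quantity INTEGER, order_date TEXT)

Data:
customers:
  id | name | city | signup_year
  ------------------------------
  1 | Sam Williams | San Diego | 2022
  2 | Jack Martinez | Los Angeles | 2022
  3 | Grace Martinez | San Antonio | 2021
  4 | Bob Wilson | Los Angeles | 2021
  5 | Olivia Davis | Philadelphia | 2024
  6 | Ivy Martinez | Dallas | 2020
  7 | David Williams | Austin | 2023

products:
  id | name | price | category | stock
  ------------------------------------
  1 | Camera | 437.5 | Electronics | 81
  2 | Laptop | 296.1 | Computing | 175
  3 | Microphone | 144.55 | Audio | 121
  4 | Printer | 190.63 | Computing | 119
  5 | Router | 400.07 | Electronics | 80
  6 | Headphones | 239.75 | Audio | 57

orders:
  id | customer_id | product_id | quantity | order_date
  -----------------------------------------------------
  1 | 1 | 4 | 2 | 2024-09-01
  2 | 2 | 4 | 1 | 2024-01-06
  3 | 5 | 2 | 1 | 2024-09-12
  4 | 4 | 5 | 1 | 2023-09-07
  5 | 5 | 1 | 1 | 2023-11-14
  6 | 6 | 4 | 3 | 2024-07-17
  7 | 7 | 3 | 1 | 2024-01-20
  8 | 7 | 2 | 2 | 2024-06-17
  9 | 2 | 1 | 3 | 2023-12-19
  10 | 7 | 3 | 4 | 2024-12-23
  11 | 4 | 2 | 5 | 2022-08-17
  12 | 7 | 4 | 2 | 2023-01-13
SELECT MIN(signup_year) FROM customers WHERE city = 'Los Angeles'

Execution result:
2021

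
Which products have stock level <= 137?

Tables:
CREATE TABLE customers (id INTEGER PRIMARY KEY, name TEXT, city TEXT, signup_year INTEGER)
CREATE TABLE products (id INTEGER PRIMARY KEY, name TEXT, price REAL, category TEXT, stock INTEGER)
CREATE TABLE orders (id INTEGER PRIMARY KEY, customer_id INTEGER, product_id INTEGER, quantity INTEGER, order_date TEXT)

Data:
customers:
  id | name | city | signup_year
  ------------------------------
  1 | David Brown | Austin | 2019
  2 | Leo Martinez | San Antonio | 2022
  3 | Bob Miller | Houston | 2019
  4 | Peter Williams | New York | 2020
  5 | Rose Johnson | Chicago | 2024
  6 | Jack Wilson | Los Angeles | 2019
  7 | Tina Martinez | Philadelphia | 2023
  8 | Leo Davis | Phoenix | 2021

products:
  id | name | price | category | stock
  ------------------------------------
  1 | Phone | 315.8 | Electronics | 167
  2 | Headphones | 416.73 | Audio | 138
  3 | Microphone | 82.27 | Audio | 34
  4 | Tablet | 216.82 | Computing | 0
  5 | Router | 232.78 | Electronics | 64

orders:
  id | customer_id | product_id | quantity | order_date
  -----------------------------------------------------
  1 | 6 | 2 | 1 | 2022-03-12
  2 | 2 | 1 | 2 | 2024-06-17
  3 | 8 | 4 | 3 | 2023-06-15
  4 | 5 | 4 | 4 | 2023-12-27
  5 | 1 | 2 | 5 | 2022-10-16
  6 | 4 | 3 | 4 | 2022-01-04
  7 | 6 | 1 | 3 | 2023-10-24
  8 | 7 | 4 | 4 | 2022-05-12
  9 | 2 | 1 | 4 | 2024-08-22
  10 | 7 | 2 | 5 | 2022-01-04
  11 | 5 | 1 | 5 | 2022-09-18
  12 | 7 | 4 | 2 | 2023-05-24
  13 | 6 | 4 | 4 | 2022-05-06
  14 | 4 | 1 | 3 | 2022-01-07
SELECT name, stock FROM products WHERE stock <= 137

Execution result:
name | stock
Microphone | 34
Tablet | 0
Router | 64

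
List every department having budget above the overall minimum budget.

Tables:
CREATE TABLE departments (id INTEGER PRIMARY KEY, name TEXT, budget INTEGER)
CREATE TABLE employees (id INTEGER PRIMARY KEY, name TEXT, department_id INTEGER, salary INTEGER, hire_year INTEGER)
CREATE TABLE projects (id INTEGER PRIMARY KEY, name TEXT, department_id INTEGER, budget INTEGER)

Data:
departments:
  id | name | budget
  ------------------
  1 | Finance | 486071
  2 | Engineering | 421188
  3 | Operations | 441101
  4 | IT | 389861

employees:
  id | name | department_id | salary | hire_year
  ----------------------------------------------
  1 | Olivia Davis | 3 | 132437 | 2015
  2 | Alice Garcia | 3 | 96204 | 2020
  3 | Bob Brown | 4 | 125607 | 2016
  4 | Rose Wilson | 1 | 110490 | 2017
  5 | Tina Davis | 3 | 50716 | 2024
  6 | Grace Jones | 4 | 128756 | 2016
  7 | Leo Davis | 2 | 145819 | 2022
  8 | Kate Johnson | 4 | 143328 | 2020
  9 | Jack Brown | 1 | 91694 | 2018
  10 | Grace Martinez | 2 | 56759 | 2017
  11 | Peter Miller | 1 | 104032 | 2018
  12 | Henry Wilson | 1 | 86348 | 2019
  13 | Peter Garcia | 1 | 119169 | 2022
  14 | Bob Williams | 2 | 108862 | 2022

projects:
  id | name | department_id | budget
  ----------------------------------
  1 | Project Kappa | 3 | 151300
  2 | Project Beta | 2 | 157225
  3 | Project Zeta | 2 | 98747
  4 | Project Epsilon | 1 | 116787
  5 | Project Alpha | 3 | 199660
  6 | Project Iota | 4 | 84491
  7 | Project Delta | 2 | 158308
SELECT name, budget FROM departments WHERE budget > (SELECT MIN(budget) FROM departments)

Execution result:
name | budget
Finance | 486071
Engineering | 421188
Operations | 441101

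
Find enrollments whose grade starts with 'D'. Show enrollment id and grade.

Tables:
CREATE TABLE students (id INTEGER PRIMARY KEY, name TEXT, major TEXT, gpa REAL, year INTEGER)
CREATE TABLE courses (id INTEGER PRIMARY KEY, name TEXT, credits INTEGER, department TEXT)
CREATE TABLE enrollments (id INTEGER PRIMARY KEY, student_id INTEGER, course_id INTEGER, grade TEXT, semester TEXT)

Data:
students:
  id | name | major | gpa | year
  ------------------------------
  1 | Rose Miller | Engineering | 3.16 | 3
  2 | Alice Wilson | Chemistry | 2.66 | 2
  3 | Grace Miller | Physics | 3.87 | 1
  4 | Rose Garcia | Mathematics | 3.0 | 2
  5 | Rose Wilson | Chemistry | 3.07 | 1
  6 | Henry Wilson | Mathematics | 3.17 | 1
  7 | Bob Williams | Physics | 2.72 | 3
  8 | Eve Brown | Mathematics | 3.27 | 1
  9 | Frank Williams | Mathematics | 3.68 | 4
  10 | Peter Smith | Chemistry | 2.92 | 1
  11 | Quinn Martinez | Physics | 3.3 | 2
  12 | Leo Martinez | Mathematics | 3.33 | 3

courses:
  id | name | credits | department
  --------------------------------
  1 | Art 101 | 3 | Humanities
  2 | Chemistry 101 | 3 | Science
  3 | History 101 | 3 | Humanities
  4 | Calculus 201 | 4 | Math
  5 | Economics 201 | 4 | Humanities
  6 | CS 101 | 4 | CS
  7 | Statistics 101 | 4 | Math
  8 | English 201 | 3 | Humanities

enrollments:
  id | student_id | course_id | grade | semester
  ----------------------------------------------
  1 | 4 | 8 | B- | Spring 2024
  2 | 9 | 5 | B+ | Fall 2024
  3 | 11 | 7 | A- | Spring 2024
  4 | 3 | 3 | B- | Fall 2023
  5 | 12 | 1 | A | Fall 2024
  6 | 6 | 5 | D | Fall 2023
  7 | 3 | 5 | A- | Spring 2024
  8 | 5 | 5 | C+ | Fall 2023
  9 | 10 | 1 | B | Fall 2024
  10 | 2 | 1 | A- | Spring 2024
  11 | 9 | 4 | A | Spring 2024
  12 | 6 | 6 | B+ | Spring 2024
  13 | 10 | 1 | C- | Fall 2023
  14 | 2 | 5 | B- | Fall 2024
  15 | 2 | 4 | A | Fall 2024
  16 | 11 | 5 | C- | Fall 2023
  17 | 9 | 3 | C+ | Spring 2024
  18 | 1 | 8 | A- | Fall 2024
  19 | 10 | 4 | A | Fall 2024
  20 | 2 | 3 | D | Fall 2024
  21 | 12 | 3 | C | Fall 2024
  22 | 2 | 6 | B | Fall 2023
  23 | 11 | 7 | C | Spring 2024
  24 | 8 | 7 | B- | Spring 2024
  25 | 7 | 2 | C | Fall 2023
SELECT id, grade FROM enrollments WHERE grade LIKE 'D%'

Execution result:
id | grade
6 | D
20 | D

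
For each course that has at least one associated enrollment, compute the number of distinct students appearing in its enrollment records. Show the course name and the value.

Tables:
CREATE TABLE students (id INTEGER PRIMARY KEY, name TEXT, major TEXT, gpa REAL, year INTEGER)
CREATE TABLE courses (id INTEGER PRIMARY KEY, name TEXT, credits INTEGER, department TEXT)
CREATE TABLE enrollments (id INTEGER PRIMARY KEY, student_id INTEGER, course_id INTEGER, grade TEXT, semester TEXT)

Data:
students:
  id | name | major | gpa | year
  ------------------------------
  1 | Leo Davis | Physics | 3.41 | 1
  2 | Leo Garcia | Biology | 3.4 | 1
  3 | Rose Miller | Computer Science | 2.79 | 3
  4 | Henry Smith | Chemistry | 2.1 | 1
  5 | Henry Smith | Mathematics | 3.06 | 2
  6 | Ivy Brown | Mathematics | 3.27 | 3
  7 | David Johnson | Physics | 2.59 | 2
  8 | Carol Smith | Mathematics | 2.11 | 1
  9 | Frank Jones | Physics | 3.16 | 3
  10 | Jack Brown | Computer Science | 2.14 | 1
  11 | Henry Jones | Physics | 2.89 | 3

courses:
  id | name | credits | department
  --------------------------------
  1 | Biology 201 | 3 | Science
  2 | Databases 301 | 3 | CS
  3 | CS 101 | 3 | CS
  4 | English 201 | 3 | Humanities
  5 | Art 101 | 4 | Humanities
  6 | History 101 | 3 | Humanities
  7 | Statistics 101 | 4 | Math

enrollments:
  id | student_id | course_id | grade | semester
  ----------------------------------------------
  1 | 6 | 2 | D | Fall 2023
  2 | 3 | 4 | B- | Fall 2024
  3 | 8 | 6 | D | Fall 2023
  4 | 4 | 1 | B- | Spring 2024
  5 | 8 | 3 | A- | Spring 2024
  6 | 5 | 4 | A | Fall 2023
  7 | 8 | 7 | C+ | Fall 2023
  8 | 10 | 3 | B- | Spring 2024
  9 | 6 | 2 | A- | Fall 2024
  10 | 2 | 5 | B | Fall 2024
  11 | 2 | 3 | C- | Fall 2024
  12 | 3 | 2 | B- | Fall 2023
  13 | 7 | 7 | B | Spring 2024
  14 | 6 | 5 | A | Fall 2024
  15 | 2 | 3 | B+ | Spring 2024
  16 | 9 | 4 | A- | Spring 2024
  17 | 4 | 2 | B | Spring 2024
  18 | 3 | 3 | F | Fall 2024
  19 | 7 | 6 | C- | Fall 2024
SELECT p.name, COUNT(DISTINCT c.student_id) AS distinct_student_count FROM enrollments c JOIN courses p ON c.course_id = p.id GROUP BY p.id, p.name

Execution result:
name | distinct_student_count
Biology 201 | 1
Databases 301 | 3
CS 101 | 4
English 201 | 3
Art 101 | 2
History 101 | 2
Statistics 101 | 2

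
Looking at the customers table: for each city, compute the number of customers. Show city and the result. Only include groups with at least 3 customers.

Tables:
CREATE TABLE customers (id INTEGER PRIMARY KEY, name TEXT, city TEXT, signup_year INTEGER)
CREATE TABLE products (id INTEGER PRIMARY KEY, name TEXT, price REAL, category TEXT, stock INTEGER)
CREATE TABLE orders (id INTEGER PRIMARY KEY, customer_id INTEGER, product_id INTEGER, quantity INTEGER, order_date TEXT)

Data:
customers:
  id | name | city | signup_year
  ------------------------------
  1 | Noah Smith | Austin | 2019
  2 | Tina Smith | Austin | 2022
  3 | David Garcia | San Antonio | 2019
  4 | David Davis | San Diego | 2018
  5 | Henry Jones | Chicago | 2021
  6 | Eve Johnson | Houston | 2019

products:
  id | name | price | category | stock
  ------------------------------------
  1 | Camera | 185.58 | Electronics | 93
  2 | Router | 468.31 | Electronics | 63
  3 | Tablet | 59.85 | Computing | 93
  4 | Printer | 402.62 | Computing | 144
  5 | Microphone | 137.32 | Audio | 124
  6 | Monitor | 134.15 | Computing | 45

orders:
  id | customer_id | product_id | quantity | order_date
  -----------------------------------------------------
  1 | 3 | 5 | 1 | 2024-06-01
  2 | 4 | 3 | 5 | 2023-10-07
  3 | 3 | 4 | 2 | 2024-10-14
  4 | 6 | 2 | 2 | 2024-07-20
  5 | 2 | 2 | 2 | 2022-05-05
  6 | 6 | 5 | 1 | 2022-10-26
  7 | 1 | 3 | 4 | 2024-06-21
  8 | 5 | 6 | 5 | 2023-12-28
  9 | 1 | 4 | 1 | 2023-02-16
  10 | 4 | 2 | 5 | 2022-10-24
SELECT city, COUNT(*) AS n FROM customers GROUP BY city HAVING COUNT(*) >= 3

Execution result:
(no rows)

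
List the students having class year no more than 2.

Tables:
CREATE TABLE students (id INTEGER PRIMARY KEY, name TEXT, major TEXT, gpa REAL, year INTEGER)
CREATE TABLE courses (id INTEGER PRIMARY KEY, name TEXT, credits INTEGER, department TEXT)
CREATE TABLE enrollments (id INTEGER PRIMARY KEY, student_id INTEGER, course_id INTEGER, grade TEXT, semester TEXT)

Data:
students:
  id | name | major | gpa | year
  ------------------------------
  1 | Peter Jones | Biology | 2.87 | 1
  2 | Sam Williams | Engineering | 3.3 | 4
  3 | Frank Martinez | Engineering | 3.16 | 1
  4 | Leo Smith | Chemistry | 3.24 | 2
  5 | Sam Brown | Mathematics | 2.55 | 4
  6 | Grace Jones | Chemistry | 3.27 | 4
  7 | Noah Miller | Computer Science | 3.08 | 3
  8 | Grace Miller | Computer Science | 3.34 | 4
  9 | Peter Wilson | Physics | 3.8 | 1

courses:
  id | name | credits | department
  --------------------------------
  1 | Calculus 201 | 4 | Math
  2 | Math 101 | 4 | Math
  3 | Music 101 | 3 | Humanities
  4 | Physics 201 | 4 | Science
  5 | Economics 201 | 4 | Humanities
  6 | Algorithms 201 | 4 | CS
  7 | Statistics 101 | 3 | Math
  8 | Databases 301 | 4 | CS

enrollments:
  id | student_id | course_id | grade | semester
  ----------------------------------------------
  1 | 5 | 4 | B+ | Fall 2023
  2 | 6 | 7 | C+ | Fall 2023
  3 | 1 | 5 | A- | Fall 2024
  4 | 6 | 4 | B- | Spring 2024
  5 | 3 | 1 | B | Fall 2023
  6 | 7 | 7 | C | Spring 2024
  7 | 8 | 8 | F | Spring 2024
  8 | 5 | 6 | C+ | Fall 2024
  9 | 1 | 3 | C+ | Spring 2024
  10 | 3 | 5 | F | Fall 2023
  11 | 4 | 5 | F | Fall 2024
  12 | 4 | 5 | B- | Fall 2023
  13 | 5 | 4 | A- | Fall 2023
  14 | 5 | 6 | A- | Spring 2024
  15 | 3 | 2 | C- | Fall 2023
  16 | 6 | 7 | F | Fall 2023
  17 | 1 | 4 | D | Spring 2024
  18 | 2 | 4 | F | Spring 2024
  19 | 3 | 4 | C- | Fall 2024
SELECT name, year FROM students WHERE year <= 2

Execution result:
name | year
Peter Jones | 1
Frank Martinez | 1
Leo Smith | 2
Peter Wilson | 1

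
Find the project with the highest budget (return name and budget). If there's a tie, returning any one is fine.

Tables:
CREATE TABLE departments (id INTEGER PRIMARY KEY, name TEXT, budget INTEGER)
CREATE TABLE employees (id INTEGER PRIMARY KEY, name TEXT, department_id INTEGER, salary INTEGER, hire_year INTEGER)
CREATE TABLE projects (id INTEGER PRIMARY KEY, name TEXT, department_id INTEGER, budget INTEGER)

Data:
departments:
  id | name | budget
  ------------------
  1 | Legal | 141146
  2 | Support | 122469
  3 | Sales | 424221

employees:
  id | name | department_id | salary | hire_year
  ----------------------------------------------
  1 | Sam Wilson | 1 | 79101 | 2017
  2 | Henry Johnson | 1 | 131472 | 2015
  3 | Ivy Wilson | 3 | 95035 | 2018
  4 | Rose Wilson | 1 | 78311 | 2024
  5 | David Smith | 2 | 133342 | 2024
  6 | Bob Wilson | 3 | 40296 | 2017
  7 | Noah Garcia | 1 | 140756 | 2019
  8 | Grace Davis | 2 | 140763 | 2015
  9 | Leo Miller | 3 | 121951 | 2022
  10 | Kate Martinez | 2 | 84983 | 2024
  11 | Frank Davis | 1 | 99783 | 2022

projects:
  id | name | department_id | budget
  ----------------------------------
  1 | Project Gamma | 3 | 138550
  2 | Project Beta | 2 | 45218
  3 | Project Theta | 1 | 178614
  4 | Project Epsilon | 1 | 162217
SELECT name, budget FROM projects ORDER BY budget DESC LIMIT 1

Execution result:
name | budget
Project Theta | 178614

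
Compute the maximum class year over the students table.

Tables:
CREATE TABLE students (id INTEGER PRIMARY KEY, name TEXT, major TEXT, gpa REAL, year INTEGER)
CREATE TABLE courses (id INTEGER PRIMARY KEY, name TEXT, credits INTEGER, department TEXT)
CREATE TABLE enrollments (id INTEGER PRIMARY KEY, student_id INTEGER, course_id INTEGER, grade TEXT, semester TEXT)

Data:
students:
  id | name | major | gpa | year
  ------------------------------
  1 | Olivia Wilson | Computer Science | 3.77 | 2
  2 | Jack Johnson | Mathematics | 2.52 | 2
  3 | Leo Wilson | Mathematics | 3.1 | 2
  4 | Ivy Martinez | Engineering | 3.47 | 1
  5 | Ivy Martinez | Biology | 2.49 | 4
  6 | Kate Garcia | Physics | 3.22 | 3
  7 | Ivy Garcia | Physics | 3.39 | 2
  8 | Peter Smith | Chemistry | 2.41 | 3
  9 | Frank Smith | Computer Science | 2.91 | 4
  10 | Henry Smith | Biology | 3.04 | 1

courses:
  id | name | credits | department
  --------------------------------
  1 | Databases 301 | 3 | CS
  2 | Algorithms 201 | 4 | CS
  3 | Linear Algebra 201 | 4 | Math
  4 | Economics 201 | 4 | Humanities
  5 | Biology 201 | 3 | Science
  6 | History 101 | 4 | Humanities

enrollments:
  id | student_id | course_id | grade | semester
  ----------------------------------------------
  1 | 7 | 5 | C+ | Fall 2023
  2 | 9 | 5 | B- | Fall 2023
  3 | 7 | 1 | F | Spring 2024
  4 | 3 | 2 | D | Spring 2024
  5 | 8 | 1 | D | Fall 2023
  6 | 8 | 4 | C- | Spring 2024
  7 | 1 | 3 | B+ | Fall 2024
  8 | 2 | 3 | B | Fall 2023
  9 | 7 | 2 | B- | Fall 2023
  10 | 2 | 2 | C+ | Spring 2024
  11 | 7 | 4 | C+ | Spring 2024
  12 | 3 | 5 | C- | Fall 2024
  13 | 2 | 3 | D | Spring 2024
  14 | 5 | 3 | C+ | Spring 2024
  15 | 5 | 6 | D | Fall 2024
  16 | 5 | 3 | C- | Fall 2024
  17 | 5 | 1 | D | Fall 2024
SELECT MAX(year) FROM students

Execution result:
4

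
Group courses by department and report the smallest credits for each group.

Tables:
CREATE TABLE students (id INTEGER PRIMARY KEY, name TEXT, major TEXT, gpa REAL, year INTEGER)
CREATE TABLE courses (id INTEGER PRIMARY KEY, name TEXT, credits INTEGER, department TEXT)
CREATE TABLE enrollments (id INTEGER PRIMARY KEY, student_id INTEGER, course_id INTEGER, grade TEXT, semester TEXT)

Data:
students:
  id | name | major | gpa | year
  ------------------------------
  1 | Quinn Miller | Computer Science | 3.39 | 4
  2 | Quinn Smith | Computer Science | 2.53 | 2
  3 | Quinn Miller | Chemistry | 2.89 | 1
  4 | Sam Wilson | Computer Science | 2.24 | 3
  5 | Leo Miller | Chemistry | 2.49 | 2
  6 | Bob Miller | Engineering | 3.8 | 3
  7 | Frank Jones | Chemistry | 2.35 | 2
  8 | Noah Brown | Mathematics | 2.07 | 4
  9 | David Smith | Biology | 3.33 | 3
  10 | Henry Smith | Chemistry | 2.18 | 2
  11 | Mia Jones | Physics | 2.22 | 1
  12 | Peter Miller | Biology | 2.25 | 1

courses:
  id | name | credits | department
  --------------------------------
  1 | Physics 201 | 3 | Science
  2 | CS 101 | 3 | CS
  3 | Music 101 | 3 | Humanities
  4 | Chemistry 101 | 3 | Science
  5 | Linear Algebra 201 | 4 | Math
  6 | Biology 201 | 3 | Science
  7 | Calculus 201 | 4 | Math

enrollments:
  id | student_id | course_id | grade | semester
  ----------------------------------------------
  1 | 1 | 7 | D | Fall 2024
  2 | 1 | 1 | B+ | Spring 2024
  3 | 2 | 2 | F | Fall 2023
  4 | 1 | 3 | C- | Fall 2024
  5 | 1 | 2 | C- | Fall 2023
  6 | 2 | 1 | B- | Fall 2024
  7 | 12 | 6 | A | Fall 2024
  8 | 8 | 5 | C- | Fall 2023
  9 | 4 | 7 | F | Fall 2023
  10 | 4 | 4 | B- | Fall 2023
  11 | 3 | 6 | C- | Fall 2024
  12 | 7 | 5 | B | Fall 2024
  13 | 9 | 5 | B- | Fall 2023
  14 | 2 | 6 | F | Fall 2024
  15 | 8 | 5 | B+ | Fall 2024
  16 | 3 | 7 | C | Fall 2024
SELECT department, MIN(credits) AS min_credits FROM courses GROUP BY department

Execution result:
department | min_credits
CS | 3
Humanities | 3
Math | 4
Science | 3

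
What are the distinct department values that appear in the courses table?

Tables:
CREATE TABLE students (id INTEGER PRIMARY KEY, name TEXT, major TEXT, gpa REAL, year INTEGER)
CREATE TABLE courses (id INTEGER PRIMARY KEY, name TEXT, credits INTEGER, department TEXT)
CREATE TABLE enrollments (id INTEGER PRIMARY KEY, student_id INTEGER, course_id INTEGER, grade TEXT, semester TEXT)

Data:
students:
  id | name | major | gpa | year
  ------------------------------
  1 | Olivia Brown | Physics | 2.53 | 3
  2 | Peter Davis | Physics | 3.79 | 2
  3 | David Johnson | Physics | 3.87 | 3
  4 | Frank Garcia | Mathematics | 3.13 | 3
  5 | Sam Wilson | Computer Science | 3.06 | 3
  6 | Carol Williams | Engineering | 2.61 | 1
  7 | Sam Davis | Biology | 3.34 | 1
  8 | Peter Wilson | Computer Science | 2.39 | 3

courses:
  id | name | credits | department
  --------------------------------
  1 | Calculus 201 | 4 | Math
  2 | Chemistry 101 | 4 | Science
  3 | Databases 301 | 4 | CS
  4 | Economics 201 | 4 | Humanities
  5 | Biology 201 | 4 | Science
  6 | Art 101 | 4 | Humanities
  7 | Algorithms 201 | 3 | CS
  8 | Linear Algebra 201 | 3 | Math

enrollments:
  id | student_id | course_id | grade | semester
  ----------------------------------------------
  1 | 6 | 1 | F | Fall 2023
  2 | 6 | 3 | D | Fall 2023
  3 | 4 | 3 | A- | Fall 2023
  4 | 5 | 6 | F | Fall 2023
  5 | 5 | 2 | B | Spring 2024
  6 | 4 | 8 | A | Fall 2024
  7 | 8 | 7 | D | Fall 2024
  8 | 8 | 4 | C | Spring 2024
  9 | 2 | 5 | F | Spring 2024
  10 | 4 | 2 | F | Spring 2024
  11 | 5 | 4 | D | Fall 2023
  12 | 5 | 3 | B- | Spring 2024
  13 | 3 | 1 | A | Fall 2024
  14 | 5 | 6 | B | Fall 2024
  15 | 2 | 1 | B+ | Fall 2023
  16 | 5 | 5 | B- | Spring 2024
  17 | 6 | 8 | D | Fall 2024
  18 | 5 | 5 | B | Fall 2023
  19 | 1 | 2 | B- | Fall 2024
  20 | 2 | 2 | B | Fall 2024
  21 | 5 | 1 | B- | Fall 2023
SELECT DISTINCT department FROM courses

Execution result:
department
Math
Science
CS
Humanities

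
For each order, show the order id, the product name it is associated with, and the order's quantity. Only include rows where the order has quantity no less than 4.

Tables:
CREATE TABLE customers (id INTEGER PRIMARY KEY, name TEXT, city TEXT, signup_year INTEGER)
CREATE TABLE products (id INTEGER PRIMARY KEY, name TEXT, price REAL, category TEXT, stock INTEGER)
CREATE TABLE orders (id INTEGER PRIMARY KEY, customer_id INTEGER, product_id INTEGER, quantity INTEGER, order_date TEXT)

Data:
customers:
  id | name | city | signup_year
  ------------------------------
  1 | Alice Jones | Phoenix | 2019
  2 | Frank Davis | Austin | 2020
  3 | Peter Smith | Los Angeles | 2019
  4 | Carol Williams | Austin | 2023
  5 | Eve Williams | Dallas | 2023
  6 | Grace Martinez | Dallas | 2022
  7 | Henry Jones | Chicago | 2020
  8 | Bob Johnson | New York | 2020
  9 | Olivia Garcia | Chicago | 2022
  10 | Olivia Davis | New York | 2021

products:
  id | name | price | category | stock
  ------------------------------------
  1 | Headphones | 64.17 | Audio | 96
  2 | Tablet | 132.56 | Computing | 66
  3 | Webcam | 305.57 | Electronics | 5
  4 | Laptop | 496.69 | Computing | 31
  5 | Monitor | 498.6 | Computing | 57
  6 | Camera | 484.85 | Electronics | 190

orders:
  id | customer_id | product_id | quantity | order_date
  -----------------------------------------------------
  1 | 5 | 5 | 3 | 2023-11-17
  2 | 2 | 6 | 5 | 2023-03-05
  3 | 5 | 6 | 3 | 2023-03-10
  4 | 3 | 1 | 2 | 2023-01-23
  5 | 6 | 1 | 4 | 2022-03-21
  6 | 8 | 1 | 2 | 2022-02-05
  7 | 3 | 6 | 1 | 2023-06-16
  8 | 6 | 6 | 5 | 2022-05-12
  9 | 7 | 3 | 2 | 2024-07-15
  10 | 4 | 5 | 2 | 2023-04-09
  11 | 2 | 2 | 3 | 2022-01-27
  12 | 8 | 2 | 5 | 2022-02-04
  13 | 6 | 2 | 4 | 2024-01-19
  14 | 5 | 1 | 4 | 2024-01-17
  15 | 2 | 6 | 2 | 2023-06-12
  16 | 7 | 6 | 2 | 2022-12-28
SELECT c.id, p.name AS product, c.quantity FROM orders c JOIN products p ON c.product_id = p.id WHERE c.quantity >= 4

Execution result:
id | product | quantity
2 | Camera | 5
5 | Headphones | 4
8 | Camera | 5
12 | Tablet | 5
13 | Tablet | 4
14 | Headphones | 4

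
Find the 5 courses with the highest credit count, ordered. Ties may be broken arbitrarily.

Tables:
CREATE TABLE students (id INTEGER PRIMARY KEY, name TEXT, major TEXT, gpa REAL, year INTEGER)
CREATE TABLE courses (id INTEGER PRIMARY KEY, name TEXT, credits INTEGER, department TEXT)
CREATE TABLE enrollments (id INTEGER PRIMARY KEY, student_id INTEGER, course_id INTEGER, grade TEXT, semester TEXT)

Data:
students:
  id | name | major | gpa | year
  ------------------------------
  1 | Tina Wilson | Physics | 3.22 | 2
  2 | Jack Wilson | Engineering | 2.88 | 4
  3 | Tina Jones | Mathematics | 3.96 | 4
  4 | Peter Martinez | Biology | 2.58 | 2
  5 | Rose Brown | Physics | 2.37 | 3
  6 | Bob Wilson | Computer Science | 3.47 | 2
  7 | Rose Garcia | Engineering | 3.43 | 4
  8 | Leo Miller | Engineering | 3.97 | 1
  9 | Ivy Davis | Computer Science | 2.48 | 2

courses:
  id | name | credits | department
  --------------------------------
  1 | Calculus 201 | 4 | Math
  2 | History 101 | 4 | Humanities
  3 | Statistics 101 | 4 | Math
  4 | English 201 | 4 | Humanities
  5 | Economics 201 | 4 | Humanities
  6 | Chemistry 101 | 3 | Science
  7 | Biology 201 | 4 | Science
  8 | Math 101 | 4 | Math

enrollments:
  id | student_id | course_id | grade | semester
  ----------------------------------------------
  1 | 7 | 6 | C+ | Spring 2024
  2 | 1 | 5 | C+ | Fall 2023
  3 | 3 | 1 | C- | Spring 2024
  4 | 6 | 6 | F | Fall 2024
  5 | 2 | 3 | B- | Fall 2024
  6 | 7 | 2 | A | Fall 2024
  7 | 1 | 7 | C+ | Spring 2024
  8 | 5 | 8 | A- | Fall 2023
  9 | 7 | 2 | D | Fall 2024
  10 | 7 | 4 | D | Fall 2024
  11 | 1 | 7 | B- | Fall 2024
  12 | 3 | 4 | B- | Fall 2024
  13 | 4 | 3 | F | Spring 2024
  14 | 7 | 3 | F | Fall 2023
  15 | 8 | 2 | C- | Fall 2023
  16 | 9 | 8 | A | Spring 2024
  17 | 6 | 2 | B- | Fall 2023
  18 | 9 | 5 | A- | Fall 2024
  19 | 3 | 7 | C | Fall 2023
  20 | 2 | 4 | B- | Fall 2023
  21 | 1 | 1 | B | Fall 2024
SELECT name, credits FROM courses ORDER BY credits DESC LIMIT 5

Execution result:
name | credits
Calculus 201 | 4
History 101 | 4
Statistics 101 | 4
English 201 | 4
Economics 201 | 4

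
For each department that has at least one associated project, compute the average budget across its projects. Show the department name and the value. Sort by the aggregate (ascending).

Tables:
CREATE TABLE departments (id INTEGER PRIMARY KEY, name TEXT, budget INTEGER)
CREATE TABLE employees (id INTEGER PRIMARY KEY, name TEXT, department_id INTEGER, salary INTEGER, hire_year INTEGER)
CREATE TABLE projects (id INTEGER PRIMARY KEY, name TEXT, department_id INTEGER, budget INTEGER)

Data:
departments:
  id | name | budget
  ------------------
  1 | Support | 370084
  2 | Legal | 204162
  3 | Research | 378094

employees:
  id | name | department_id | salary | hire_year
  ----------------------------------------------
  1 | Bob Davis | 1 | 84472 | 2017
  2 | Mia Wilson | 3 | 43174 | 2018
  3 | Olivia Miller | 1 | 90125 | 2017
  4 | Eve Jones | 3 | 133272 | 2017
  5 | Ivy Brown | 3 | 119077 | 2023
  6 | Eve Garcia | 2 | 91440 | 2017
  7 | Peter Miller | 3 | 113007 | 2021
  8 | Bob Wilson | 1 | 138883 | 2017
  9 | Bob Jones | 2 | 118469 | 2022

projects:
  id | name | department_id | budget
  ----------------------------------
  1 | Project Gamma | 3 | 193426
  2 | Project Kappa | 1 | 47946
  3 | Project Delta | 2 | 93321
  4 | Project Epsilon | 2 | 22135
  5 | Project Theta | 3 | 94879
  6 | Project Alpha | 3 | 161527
SELECT p.name, AVG(c.budget) AS avg_budget FROM projects c JOIN departments p ON c.department_id = p.id GROUP BY p.id, p.name ORDER BY avg_budget ASC

Execution result:
name | avg_budget
Support | 47946.00
Legal | 57728.00
Research | 149944.00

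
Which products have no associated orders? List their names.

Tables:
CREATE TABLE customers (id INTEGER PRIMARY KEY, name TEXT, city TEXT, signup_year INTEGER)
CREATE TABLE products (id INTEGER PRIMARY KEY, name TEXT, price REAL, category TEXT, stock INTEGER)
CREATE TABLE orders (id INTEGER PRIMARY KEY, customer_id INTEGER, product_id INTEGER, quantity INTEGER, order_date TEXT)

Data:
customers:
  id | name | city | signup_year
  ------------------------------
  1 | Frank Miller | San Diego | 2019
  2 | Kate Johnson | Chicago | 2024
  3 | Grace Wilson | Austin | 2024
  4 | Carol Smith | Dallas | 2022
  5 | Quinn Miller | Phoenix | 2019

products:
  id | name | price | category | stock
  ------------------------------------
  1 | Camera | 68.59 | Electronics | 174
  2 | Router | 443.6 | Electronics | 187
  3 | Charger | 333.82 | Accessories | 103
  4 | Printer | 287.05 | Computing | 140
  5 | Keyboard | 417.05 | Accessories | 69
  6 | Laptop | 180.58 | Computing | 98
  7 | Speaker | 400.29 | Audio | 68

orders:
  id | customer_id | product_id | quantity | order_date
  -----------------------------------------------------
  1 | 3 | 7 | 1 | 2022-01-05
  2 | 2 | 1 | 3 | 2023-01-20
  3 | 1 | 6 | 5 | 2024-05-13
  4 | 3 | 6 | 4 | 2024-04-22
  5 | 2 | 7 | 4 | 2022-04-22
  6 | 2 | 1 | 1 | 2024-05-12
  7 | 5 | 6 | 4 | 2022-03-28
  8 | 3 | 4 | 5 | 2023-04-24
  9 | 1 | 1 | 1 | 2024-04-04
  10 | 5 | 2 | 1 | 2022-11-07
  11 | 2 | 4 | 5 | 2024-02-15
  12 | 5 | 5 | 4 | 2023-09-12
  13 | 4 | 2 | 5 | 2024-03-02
SELECT p.name FROM products p LEFT JOIN orders c ON c.product_id = p.id WHERE c.id IS NULL

Execution result:
Charger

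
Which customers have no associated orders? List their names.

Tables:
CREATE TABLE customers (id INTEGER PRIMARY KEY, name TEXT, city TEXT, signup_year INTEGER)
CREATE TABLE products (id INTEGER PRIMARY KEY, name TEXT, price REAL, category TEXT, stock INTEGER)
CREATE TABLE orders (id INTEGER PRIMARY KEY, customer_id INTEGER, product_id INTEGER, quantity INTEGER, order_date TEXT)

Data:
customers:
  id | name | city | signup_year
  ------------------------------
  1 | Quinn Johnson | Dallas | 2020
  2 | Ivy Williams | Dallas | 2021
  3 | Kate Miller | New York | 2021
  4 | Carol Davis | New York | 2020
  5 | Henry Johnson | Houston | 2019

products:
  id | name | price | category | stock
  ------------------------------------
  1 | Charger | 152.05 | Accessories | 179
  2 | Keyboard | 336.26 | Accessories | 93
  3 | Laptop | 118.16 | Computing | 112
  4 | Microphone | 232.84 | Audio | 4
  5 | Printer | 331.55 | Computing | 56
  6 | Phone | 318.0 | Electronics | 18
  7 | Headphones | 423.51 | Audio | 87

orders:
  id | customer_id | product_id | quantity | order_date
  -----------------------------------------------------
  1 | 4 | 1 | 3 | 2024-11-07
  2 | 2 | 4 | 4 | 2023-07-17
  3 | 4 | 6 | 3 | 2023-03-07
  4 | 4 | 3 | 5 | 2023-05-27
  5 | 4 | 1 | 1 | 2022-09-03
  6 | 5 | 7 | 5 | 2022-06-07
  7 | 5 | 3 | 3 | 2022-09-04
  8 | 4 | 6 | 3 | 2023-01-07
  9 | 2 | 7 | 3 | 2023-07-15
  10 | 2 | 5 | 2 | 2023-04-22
SELECT p.name FROM customers p LEFT JOIN orders c ON c.customer_id = p.id WHERE c.id IS NULL

Execution result:
name
Quinn Johnson
Kate Miller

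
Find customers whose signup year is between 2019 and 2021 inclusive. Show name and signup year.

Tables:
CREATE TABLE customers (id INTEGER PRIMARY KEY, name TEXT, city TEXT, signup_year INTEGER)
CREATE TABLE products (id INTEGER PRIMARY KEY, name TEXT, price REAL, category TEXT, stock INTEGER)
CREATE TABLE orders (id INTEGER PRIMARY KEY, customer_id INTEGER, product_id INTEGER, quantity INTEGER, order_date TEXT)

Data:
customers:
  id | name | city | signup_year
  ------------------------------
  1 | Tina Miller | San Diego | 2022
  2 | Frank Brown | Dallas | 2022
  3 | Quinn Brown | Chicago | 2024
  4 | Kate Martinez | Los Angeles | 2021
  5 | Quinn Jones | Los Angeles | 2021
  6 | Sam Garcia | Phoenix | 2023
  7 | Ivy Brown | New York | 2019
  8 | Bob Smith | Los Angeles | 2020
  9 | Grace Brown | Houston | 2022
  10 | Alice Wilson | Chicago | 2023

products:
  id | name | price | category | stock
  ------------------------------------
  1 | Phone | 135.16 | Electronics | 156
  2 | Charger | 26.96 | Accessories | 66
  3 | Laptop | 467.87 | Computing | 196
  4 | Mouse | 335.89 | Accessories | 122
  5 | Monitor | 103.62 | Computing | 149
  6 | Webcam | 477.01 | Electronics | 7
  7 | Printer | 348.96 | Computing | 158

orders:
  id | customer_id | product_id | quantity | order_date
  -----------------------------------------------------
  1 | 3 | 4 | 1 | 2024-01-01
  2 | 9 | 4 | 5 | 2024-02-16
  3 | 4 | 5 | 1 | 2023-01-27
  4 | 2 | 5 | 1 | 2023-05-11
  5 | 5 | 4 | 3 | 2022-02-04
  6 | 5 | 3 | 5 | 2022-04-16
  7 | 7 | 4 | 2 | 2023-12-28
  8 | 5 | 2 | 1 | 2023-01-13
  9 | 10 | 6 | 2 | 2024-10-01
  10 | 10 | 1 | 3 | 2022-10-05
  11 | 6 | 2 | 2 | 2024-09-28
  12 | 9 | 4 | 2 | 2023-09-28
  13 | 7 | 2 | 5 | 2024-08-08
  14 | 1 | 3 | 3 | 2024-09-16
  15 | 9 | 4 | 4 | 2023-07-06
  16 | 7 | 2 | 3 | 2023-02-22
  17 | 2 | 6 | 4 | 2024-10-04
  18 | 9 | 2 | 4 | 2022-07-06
SELECT name, signup_year FROM customers WHERE signup_year BETWEEN 2019 AND 2021

Execution result:
name | signup_year
Kate Martinez | 2021
Quinn Jones | 2021
Ivy Brown | 2019
Bob Smith | 2020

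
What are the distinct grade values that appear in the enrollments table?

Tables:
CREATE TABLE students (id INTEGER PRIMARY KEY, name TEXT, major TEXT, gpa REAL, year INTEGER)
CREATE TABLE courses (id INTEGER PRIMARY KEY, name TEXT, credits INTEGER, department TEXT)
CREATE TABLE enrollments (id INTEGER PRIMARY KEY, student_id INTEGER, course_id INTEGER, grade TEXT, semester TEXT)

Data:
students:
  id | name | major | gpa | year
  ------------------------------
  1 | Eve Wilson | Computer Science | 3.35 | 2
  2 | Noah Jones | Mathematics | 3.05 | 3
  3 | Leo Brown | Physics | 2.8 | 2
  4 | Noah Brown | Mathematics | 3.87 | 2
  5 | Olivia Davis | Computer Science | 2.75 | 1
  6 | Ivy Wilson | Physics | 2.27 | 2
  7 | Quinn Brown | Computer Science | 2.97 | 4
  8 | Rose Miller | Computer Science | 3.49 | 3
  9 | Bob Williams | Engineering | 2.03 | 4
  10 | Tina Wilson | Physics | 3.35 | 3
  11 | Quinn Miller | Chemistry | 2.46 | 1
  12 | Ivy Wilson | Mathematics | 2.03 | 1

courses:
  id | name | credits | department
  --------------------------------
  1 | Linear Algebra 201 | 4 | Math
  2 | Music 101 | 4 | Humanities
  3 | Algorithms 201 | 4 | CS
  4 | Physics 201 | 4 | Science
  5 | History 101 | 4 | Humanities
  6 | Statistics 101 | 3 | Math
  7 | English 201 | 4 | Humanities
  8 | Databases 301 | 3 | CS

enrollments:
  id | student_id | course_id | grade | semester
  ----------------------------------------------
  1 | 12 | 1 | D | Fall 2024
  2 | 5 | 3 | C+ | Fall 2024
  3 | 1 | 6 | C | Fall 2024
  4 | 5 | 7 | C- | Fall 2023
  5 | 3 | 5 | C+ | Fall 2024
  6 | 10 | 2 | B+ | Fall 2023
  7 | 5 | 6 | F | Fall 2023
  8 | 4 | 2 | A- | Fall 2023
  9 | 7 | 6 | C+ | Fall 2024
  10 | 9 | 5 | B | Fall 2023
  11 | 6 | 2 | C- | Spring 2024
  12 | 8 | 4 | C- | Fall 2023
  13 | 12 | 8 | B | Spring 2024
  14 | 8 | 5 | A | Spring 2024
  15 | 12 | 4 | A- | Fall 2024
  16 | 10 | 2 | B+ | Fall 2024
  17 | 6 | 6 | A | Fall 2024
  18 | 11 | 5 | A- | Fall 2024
SELECT DISTINCT grade FROM enrollments

Execution result:
grade
D
C+
C
C-
B+
F
A-
B
A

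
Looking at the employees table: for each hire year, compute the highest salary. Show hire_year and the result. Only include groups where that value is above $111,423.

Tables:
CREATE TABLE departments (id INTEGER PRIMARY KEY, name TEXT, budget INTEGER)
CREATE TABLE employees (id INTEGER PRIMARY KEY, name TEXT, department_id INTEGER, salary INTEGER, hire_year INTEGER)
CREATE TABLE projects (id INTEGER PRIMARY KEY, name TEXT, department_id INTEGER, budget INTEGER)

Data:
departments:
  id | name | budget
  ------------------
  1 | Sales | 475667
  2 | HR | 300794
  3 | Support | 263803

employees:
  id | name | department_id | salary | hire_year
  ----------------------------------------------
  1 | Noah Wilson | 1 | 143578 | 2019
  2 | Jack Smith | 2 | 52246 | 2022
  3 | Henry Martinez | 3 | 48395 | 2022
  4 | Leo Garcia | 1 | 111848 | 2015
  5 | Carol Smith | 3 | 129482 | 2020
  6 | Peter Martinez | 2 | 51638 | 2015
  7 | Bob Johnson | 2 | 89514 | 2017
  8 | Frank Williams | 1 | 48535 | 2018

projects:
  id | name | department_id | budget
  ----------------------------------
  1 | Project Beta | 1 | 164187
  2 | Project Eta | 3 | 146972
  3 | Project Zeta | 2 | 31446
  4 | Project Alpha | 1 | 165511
SELECT hire_year, MAX(salary) AS max_salary FROM employees GROUP BY hire_year HAVING MAX(salary) > 111423

Execution result:
hire_year | max_salary
2015 | 111848
2019 | 143578
2020 | 129482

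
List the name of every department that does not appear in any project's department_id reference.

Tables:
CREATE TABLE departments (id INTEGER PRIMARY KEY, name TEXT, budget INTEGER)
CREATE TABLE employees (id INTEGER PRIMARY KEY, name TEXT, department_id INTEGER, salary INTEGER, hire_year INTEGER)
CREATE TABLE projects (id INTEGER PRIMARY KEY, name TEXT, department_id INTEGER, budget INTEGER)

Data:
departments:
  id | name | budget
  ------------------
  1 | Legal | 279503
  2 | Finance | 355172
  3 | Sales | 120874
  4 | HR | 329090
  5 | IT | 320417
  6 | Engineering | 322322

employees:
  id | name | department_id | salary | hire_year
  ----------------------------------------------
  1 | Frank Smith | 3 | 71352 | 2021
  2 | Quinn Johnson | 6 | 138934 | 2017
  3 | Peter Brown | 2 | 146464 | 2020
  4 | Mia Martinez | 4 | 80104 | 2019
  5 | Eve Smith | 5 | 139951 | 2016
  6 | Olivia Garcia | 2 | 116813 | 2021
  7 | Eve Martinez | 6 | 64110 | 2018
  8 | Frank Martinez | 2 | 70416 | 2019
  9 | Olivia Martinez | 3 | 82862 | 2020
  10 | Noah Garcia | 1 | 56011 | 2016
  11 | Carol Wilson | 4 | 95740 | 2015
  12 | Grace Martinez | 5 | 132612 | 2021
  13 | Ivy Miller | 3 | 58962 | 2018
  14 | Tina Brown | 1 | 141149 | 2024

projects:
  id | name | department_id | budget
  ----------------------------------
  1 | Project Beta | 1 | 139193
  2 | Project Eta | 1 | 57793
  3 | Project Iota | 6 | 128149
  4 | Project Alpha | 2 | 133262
SELECT p.name FROM departments p LEFT JOIN projects c ON c.department_id = p.id WHERE c.id IS NULL

Execution result:
name
Sales
HR
IT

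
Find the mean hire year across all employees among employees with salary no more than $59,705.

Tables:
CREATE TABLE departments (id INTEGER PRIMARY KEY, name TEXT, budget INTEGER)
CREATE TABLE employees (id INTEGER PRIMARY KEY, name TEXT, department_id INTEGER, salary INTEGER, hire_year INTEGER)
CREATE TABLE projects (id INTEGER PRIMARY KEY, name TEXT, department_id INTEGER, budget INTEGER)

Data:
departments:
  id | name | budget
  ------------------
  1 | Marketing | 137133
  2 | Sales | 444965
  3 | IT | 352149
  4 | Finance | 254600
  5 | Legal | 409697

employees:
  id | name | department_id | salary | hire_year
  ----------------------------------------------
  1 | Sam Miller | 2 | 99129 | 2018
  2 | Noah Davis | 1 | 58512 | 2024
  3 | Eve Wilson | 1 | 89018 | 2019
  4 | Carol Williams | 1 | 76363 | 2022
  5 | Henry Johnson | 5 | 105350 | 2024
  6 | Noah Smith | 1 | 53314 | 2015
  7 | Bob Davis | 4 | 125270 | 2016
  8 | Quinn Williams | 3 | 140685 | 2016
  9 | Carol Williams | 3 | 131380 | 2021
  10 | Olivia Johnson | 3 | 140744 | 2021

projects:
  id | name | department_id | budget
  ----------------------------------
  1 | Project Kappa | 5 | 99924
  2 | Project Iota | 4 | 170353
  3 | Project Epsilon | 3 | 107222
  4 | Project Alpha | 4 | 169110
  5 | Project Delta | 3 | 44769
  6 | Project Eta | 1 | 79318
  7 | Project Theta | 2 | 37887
SELECT AVG(hire_year) FROM employees WHERE salary <= 59705

Execution result:
2019.50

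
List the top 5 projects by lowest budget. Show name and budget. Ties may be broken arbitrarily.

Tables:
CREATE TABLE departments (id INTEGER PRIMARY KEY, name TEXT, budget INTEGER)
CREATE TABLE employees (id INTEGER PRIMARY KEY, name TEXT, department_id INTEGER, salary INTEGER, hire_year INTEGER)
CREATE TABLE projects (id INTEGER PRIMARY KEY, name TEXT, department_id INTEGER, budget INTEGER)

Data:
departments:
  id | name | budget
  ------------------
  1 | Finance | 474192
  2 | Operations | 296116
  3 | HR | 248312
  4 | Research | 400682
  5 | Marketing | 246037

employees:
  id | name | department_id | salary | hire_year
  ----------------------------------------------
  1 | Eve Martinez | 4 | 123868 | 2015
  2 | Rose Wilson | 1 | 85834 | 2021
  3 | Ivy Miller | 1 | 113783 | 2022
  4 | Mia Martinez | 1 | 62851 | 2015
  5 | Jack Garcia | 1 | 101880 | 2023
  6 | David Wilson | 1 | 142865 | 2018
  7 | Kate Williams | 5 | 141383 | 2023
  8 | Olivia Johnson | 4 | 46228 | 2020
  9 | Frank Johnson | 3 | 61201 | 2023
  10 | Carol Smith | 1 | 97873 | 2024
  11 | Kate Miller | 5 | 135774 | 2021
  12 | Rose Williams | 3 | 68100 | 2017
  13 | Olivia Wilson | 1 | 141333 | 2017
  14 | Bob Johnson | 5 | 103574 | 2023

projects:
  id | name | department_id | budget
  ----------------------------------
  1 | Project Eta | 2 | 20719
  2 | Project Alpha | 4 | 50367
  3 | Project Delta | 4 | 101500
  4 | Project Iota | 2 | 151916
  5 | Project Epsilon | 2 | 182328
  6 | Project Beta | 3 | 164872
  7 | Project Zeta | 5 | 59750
SELECT name, budget FROM projects ORDER BY budget ASC LIMIT 5

Execution result:
name | budget
Project Eta | 20719
Project Alpha | 50367
Project Zeta | 59750
Project Delta | 101500
Project Iota | 151916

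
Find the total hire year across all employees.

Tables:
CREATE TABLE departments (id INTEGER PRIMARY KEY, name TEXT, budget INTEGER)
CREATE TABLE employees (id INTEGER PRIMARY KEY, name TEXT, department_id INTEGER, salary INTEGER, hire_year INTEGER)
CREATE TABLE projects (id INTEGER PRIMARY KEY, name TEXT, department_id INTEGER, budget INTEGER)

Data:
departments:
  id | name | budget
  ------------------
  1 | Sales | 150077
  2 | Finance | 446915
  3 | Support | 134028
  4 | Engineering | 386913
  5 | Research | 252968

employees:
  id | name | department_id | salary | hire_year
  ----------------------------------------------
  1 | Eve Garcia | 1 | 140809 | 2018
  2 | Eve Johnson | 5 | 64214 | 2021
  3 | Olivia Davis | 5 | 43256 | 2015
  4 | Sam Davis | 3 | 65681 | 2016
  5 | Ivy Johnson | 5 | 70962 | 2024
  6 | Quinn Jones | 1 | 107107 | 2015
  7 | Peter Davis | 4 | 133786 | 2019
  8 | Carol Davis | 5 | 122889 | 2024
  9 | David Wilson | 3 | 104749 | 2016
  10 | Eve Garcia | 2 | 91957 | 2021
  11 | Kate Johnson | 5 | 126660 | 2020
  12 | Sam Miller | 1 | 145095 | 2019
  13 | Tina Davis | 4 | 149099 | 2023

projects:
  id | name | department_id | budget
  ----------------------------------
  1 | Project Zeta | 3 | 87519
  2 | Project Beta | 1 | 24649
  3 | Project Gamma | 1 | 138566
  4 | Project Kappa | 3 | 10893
SELECT SUM(hire_year) FROM employees

Execution result:
26251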